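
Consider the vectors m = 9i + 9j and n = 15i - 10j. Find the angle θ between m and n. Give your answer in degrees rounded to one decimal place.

m · n = 9·15 + 9·(-10) = 135 - 90 = 45
|m|² = 81 + 81 = 162,  |m| = √162 ≈ 12.727922
|n|² = 225 + 100 = 325,  |n| = √325 ≈ 18.027756
cos θ = 45 / (12.727922 · 18.027756) ≈ 0.19612
θ = arccos(0.19612) ≈ 78.7°

78.7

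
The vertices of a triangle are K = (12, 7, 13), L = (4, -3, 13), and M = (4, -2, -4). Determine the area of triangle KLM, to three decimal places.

KL = (-8, -10, 0),  KM = (-8, -9, -17)
i: (-10)·(-17) - 0·(-9) = 170 - 0 = 170
j: 0·(-8) - (-8)·(-17) = 0 - 136 = -136
k: (-8)·(-9) - (-10)·(-8) = 72 - 80 = -8
KL × KM = (170, -136, -8)
|KL × KM| = √47460 ≈ 217.8532
area = ½ · 217.8532 ≈ 108.927

108.927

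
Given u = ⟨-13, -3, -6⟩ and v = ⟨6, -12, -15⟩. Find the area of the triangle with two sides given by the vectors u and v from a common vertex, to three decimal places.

145.229

i: (-3)·(-15) - (-6)·(-12) = 45 - 72 = -27
j: (-6)·6 - (-13)·(-15) = -36 - 195 = -231
k: (-13)·(-12) - (-3)·6 = 156 - (-18) = 174
u × v = (-27, -231, 174)
|u × v| = √((-27)² + (-231)² + 174²) = √84366 ≈ 290.4583
area = ½ · 290.4583 ≈ 145.229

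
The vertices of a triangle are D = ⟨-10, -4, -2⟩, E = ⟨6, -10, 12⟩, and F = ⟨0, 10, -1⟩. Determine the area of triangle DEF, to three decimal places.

DE = (16, -6, 14),  DF = (10, 14, 1)
i: (-6)·1 - 14·14 = -6 - 196 = -202
j: 14·10 - 16·1 = 140 - 16 = 124
k: 16·14 - (-6)·10 = 224 - (-60) = 284
DE × DF = (-202, 124, 284)
|DE × DF| = √136836 ≈ 369.9135
area = ½ · 369.9135 ≈ 184.957

184.957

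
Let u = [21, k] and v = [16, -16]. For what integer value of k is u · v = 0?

21

u · v = 21·16 + k·(-16) = 336 - 16k
Set equal to 0: -16k = -336, so k = 21.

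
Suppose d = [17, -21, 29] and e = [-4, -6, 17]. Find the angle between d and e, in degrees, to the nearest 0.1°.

41.2

d · e = 17·(-4) + (-21)·(-6) + 29·17 = -68 + 126 + 493 = 551
|d|² = 289 + 441 + 841 = 1571,  |d| = √1571 ≈ 39.635842
|e|² = 16 + 36 + 289 = 341,  |e| = √341 ≈ 18.466185
cos θ = 551 / (39.635842 · 18.466185) ≈ 0.75281
θ = arccos(0.75281) ≈ 41.2°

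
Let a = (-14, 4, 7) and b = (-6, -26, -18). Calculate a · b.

a · b = (-14)·(-6) + 4·(-26) + 7·(-18) = 84 - 104 - 126 = -146

-146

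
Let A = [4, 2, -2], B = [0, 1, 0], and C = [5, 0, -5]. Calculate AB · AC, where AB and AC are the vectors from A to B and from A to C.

-8

AB = B − A = (-4, -1, 2)
AC = C − A = (1, -2, -3)
AB · AC = (-4)·1 + (-1)·(-2) + 2·(-3) = -4 + 2 - 6 = -8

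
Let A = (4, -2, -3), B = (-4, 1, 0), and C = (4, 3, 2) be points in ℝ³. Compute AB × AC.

(0, 40, -40)

AB = (-8, 3, 3)
AC = (0, 5, 5)
i: 3·5 - 3·5 = 15 - 15 = 0
j: 3·0 - (-8)·5 = 0 - (-40) = 40
k: (-8)·5 - 3·0 = -40 - 0 = -40
AB × AC = (0, 40, -40)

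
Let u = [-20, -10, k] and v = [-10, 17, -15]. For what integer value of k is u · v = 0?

u · v = (-20)·(-10) + (-10)·17 + k·(-15) = 30 - 15k
Set equal to 0: -15k = -30, so k = 2.

2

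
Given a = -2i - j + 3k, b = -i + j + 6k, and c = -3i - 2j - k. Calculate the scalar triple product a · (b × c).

b × c:
i: 1·(-1) - 6·(-2) = -1 - (-12) = 11
j: 6·(-3) - (-1)·(-1) = -18 - 1 = -19
k: (-1)·(-2) - 1·(-3) = 2 - (-3) = 5
b × c = (11, -19, 5)
a · (b × c) = (-2)·11 + (-1)·(-19) + 3·5 = -22 + 19 + 15 = 12

12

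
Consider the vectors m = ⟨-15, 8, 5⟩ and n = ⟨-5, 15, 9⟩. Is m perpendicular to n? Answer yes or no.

m · n = (-15)·(-5) + 8·15 + 5·9 = 75 + 120 + 45 = 240
Nonzero, so the vectors are not orthogonal.

no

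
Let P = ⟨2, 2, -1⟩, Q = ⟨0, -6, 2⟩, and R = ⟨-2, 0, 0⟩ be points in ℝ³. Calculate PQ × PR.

PQ = (-2, -8, 3)
PR = (-4, -2, 1)
i: (-8)·1 - 3·(-2) = -8 - (-6) = -2
j: 3·(-4) - (-2)·1 = -12 - (-2) = -10
k: (-2)·(-2) - (-8)·(-4) = 4 - 32 = -28
PQ × PR = (-2, -10, -28)

(-2, -10, -28)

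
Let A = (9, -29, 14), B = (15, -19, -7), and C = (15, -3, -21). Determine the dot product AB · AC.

1031

AB = B − A = (6, 10, -21)
AC = C − A = (6, 26, -35)
AB · AC = 6·6 + 10·26 + (-21)·(-35) = 36 + 260 + 735 = 1031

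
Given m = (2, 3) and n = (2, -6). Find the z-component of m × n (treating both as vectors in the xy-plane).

-18

2·(-6) - 3·2 = -12 - 6 = -18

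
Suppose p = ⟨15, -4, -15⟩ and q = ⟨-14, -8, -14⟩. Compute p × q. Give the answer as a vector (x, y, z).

(-64, 420, -176)

i: (-4)·(-14) - (-15)·(-8) = 56 - 120 = -64
j: (-15)·(-14) - 15·(-14) = 210 - (-210) = 420
k: 15·(-8) - (-4)·(-14) = -120 - 56 = -176
p × q = (-64, 420, -176)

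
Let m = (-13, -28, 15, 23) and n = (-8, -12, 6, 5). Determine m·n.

m · n = (-13)·(-8) + (-28)·(-12) + 15·6 + 23·5 = 104 + 336 + 90 + 115 = 645

645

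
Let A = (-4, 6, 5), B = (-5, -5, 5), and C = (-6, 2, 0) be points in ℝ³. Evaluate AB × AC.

AB = (-1, -11, 0)
AC = (-2, -4, -5)
i: (-11)·(-5) - 0·(-4) = 55 - 0 = 55
j: 0·(-2) - (-1)·(-5) = 0 - 5 = -5
k: (-1)·(-4) - (-11)·(-2) = 4 - 22 = -18
AB × AC = (55, -5, -18)

(55, -5, -18)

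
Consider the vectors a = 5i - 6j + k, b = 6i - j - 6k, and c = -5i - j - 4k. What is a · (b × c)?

-345

b × c:
i: (-1)·(-4) - (-6)·(-1) = 4 - 6 = -2
j: (-6)·(-5) - 6·(-4) = 30 - (-24) = 54
k: 6·(-1) - (-1)·(-5) = -6 - 5 = -11
b × c = (-2, 54, -11)
a · (b × c) = 5·(-2) + (-6)·54 + 1·(-11) = -10 - 324 - 11 = -345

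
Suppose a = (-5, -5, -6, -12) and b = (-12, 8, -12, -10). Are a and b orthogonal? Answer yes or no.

a · b = (-5)·(-12) + (-5)·8 + (-6)·(-12) + (-12)·(-10) = 60 - 40 + 72 + 120 = 212
Nonzero, so the vectors are not orthogonal.

no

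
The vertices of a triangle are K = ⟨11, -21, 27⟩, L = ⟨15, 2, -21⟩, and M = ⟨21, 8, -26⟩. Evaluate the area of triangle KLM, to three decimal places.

169.373

KL = (4, 23, -48),  KM = (10, 29, -53)
i: 23·(-53) - (-48)·29 = -1219 - (-1392) = 173
j: (-48)·10 - 4·(-53) = -480 - (-212) = -268
k: 4·29 - 23·10 = 116 - 230 = -114
KL × KM = (173, -268, -114)
|KL × KM| = √114749 ≈ 338.7462
area = ½ · 338.7462 ≈ 169.373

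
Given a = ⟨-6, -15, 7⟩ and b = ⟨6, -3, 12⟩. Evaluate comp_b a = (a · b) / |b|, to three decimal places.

6.765

a · b = (-6)·6 + (-15)·(-3) + 7·12 = -36 + 45 + 84 = 93
|b| = √(36 + 9 + 144) = √189 ≈ 13.7477
comp_b a = 93 / √189 ≈ 6.765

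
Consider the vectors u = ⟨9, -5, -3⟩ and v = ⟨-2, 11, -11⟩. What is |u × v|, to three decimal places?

163.371

i: (-5)·(-11) - (-3)·11 = 55 - (-33) = 88
j: (-3)·(-2) - 9·(-11) = 6 - (-99) = 105
k: 9·11 - (-5)·(-2) = 99 - 10 = 89
u × v = (88, 105, 89)
|u × v| = √(88² + 105² + 89²) = √26690 ≈ 163.3707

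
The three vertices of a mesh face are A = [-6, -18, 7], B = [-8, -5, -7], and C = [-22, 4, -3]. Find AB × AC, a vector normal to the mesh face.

(178, 204, 164)

AB = (-2, 13, -14)
AC = (-16, 22, -10)
i: 13·(-10) - (-14)·22 = -130 - (-308) = 178
j: (-14)·(-16) - (-2)·(-10) = 224 - 20 = 204
k: (-2)·22 - 13·(-16) = -44 - (-208) = 164
AB × AC = (178, 204, 164)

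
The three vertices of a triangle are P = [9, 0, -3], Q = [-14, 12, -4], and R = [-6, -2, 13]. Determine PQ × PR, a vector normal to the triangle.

PQ = (-23, 12, -1)
PR = (-15, -2, 16)
i: 12·16 - (-1)·(-2) = 192 - 2 = 190
j: (-1)·(-15) - (-23)·16 = 15 - (-368) = 383
k: (-23)·(-2) - 12·(-15) = 46 - (-180) = 226
PQ × PR = (190, 383, 226)

(190, 383, 226)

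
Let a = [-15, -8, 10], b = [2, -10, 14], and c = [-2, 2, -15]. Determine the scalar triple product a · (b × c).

b × c:
i: (-10)·(-15) - 14·2 = 150 - 28 = 122
j: 14·(-2) - 2·(-15) = -28 - (-30) = 2
k: 2·2 - (-10)·(-2) = 4 - 20 = -16
b × c = (122, 2, -16)
a · (b × c) = (-15)·122 + (-8)·2 + 10·(-16) = -1830 - 16 - 160 = -2006

-2006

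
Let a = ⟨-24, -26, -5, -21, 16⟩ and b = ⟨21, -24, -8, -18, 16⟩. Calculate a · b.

a · b = (-24)·21 + (-26)·(-24) + (-5)·(-8) + (-21)·(-18) + 16·16 = -504 + 624 + 40 + 378 + 256 = 794

794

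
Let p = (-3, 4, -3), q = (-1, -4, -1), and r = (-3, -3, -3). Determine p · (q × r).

q × r:
i: (-4)·(-3) - (-1)·(-3) = 12 - 3 = 9
j: (-1)·(-3) - (-1)·(-3) = 3 - 3 = 0
k: (-1)·(-3) - (-4)·(-3) = 3 - 12 = -9
q × r = (9, 0, -9)
p · (q × r) = (-3)·9 + 4·0 + (-3)·(-9) = -27 + 0 + 27 = 0

0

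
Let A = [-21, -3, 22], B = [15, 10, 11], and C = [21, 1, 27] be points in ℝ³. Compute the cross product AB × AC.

AB = (36, 13, -11)
AC = (42, 4, 5)
i: 13·5 - (-11)·4 = 65 - (-44) = 109
j: (-11)·42 - 36·5 = -462 - 180 = -642
k: 36·4 - 13·42 = 144 - 546 = -402
AB × AC = (109, -642, -402)

(109, -642, -402)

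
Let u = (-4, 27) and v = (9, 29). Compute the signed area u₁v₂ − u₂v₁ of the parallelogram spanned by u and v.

(-4)·29 - 27·9 = -116 - 243 = -359

-359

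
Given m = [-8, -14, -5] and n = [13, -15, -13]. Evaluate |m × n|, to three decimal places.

362.235

i: (-14)·(-13) - (-5)·(-15) = 182 - 75 = 107
j: (-5)·13 - (-8)·(-13) = -65 - 104 = -169
k: (-8)·(-15) - (-14)·13 = 120 - (-182) = 302
m × n = (107, -169, 302)
|m × n| = √(107² + (-169)² + 302²) = √131214 ≈ 362.2347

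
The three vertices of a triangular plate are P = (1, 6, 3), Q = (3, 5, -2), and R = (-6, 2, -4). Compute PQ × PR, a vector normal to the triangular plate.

PQ = (2, -1, -5)
PR = (-7, -4, -7)
i: (-1)·(-7) - (-5)·(-4) = 7 - 20 = -13
j: (-5)·(-7) - 2·(-7) = 35 - (-14) = 49
k: 2·(-4) - (-1)·(-7) = -8 - 7 = -15
PQ × PR = (-13, 49, -15)

(-13, 49, -15)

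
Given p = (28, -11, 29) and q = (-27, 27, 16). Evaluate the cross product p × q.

i: (-11)·16 - 29·27 = -176 - 783 = -959
j: 29·(-27) - 28·16 = -783 - 448 = -1231
k: 28·27 - (-11)·(-27) = 756 - 297 = 459
p × q = (-959, -1231, 459)

(-959, -1231, 459)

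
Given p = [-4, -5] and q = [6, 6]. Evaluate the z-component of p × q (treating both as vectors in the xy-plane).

6

(-4)·6 - (-5)·6 = -24 - (-30) = 6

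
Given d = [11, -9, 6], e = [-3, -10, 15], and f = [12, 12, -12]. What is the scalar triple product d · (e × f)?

e × f:
i: (-10)·(-12) - 15·12 = 120 - 180 = -60
j: 15·12 - (-3)·(-12) = 180 - 36 = 144
k: (-3)·12 - (-10)·12 = -36 - (-120) = 84
e × f = (-60, 144, 84)
d · (e × f) = 11·(-60) + (-9)·144 + 6·84 = -660 - 1296 + 504 = -1452

-1452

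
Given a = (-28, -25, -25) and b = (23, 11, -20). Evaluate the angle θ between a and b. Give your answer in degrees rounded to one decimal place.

106.7

a · b = (-28)·23 + (-25)·11 + (-25)·(-20) = -644 - 275 + 500 = -419
|a|² = 784 + 625 + 625 = 2034,  |a| = √2034 ≈ 45.099889
|b|² = 529 + 121 + 400 = 1050,  |b| = √1050 ≈ 32.403703
cos θ = -419 / (45.099889 · 32.403703) ≈ -0.28671
θ = arccos(-0.28671) ≈ 106.7°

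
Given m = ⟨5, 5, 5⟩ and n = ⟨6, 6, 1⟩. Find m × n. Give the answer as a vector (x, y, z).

(-25, 25, 0)

i: 5·1 - 5·6 = 5 - 30 = -25
j: 5·6 - 5·1 = 30 - 5 = 25
k: 5·6 - 5·6 = 30 - 30 = 0
m × n = (-25, 25, 0)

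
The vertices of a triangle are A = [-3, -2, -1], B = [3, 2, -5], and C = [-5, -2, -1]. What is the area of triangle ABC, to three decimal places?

5.657

AB = (6, 4, -4),  AC = (-2, 0, 0)
i: 4·0 - (-4)·0 = 0 - 0 = 0
j: (-4)·(-2) - 6·0 = 8 - 0 = 8
k: 6·0 - 4·(-2) = 0 - (-8) = 8
AB × AC = (0, 8, 8)
|AB × AC| = √128 ≈ 11.3137
area = ½ · 11.3137 ≈ 5.657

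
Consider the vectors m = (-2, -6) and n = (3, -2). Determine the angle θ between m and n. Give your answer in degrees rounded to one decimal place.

74.7

m · n = (-2)·3 + (-6)·(-2) = -6 + 12 = 6
|m|² = 4 + 36 = 40,  |m| = √40 ≈ 6.324555
|n|² = 9 + 4 = 13,  |n| = √13 ≈ 3.605551
cos θ = 6 / (6.324555 · 3.605551) ≈ 0.26312
θ = arccos(0.26312) ≈ 74.7°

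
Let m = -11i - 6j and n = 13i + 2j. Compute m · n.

m · n = (-11)·13 + (-6)·2 = -143 - 12 = -155

-155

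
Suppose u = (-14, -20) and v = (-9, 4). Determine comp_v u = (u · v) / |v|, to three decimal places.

4.671

u · v = (-14)·(-9) + (-20)·4 = 126 - 80 = 46
|v| = √(81 + 16) = √97 ≈ 9.8489
comp_v u = 46 / √97 ≈ 4.671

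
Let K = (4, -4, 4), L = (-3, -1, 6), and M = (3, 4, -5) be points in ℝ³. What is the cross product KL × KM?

(-43, -65, -53)

KL = (-7, 3, 2)
KM = (-1, 8, -9)
i: 3·(-9) - 2·8 = -27 - 16 = -43
j: 2·(-1) - (-7)·(-9) = -2 - 63 = -65
k: (-7)·8 - 3·(-1) = -56 - (-3) = -53
KL × KM = (-43, -65, -53)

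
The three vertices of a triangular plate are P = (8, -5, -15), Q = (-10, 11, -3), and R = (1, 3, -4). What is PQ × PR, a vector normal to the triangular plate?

PQ = (-18, 16, 12)
PR = (-7, 8, 11)
i: 16·11 - 12·8 = 176 - 96 = 80
j: 12·(-7) - (-18)·11 = -84 - (-198) = 114
k: (-18)·8 - 16·(-7) = -144 - (-112) = -32
PQ × PR = (80, 114, -32)

(80, 114, -32)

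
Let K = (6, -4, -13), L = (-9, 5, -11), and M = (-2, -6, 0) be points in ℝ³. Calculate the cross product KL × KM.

(121, 179, 102)

KL = (-15, 9, 2)
KM = (-8, -2, 13)
i: 9·13 - 2·(-2) = 117 - (-4) = 121
j: 2·(-8) - (-15)·13 = -16 - (-195) = 179
k: (-15)·(-2) - 9·(-8) = 30 - (-72) = 102
KL × KM = (121, 179, 102)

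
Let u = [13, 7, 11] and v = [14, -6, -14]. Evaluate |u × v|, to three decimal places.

380.652

i: 7·(-14) - 11·(-6) = -98 - (-66) = -32
j: 11·14 - 13·(-14) = 154 - (-182) = 336
k: 13·(-6) - 7·14 = -78 - 98 = -176
u × v = (-32, 336, -176)
|u × v| = √((-32)² + 336² + (-176)²) = √144896 ≈ 380.6521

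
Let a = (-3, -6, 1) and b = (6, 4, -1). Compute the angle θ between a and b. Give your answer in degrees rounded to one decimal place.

a · b = (-3)·6 + (-6)·4 + 1·(-1) = -18 - 24 - 1 = -43
|a|² = 9 + 36 + 1 = 46,  |a| = √46 ≈ 6.782330
|b|² = 36 + 16 + 1 = 53,  |b| = √53 ≈ 7.280110
cos θ = -43 / (6.782330 · 7.280110) ≈ -0.87087
θ = arccos(-0.87087) ≈ 150.6°

150.6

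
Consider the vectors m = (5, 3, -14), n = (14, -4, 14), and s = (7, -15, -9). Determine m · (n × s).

n × s:
i: (-4)·(-9) - 14·(-15) = 36 - (-210) = 246
j: 14·7 - 14·(-9) = 98 - (-126) = 224
k: 14·(-15) - (-4)·7 = -210 - (-28) = -182
n × s = (246, 224, -182)
m · (n × s) = 5·246 + 3·224 + (-14)·(-182) = 1230 + 672 + 2548 = 4450

4450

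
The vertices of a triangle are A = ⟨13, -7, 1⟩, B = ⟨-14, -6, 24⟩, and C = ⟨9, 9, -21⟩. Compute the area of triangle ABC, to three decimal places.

448.854

AB = (-27, 1, 23),  AC = (-4, 16, -22)
i: 1·(-22) - 23·16 = -22 - 368 = -390
j: 23·(-4) - (-27)·(-22) = -92 - 594 = -686
k: (-27)·16 - 1·(-4) = -432 - (-4) = -428
AB × AC = (-390, -686, -428)
|AB × AC| = √805880 ≈ 897.7082
area = ½ · 897.7082 ≈ 448.854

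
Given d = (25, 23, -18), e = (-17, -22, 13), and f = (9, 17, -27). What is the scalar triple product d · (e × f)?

3097

e × f:
i: (-22)·(-27) - 13·17 = 594 - 221 = 373
j: 13·9 - (-17)·(-27) = 117 - 459 = -342
k: (-17)·17 - (-22)·9 = -289 - (-198) = -91
e × f = (373, -342, -91)
d · (e × f) = 25·373 + 23·(-342) + (-18)·(-91) = 9325 - 7866 + 1638 = 3097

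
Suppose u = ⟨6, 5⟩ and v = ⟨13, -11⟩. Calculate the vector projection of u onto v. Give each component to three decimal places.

(1.031, -0.872)

u · v = 6·13 + 5·(-11) = 78 - 55 = 23
|v|² = 169 + 121 = 290
proj_v u = (23/290) · (13, -11) ≈ (1.031, -0.872)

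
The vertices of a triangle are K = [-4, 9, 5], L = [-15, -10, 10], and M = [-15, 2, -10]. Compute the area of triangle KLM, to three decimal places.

KL = (-11, -19, 5),  KM = (-11, -7, -15)
i: (-19)·(-15) - 5·(-7) = 285 - (-35) = 320
j: 5·(-11) - (-11)·(-15) = -55 - 165 = -220
k: (-11)·(-7) - (-19)·(-11) = 77 - 209 = -132
KL × KM = (320, -220, -132)
|KL × KM| = √168224 ≈ 410.1512
area = ½ · 410.1512 ≈ 205.076

205.076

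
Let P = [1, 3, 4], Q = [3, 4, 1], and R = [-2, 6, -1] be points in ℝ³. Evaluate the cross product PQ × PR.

PQ = (2, 1, -3)
PR = (-3, 3, -5)
i: 1·(-5) - (-3)·3 = -5 - (-9) = 4
j: (-3)·(-3) - 2·(-5) = 9 - (-10) = 19
k: 2·3 - 1·(-3) = 6 - (-3) = 9
PQ × PR = (4, 19, 9)

(4, 19, 9)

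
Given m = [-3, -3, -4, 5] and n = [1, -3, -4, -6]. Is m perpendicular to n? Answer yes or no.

m · n = (-3)·1 + (-3)·(-3) + (-4)·(-4) + 5·(-6) = -3 + 9 + 16 - 30 = -8
Nonzero, so the vectors are not orthogonal.

no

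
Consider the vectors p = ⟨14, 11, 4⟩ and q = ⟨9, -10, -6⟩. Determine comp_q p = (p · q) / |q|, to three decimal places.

-0.543

p · q = 14·9 + 11·(-10) + 4·(-6) = 126 - 110 - 24 = -8
|q| = √(81 + 100 + 36) = √217 ≈ 14.7309
comp_q p = -8 / √217 ≈ -0.543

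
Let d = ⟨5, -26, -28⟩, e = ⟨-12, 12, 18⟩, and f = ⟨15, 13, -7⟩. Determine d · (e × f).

e × f:
i: 12·(-7) - 18·13 = -84 - 234 = -318
j: 18·15 - (-12)·(-7) = 270 - 84 = 186
k: (-12)·13 - 12·15 = -156 - 180 = -336
e × f = (-318, 186, -336)
d · (e × f) = 5·(-318) + (-26)·186 + (-28)·(-336) = -1590 - 4836 + 9408 = 2982

2982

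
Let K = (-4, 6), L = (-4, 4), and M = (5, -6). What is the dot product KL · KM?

KL = L − K = (0, -2)
KM = M − K = (9, -12)
KL · KM = 0·9 + (-2)·(-12) = 0 + 24 = 24

24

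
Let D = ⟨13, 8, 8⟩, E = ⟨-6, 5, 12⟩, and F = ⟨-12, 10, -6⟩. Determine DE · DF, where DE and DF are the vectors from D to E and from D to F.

413

DE = E − D = (-19, -3, 4)
DF = F − D = (-25, 2, -14)
DE · DF = (-19)·(-25) + (-3)·2 + 4·(-14) = 475 - 6 - 56 = 413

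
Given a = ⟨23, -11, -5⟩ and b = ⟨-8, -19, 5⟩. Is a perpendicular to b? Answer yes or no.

yes

a · b = 23·(-8) + (-11)·(-19) + (-5)·5 = -184 + 209 - 25 = 0
Zero, so the vectors are orthogonal.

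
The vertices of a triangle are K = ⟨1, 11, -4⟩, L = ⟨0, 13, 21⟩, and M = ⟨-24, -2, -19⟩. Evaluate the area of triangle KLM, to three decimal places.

KL = (-1, 2, 25),  KM = (-25, -13, -15)
i: 2·(-15) - 25·(-13) = -30 - (-325) = 295
j: 25·(-25) - (-1)·(-15) = -625 - 15 = -640
k: (-1)·(-13) - 2·(-25) = 13 - (-50) = 63
KL × KM = (295, -640, 63)
|KL × KM| = √500594 ≈ 707.5267
area = ½ · 707.5267 ≈ 353.763

353.763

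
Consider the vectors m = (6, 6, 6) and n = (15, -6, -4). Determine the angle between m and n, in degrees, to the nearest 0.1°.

m · n = 6·15 + 6·(-6) + 6·(-4) = 90 - 36 - 24 = 30
|m|² = 36 + 36 + 36 = 108,  |m| = √108 ≈ 10.392305
|n|² = 225 + 36 + 16 = 277,  |n| = √277 ≈ 16.643317
cos θ = 30 / (10.392305 · 16.643317) ≈ 0.17345
θ = arccos(0.17345) ≈ 80.0°

80.0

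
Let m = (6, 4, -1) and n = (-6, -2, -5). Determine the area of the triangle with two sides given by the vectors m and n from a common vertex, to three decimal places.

i: 4·(-5) - (-1)·(-2) = -20 - 2 = -22
j: (-1)·(-6) - 6·(-5) = 6 - (-30) = 36
k: 6·(-2) - 4·(-6) = -12 - (-24) = 12
m × n = (-22, 36, 12)
|m × n| = √((-22)² + 36² + 12²) = √1924 ≈ 43.8634
area = ½ · 43.8634 ≈ 21.932

21.932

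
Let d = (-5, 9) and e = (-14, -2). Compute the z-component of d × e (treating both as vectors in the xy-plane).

(-5)·(-2) - 9·(-14) = 10 - (-126) = 136

136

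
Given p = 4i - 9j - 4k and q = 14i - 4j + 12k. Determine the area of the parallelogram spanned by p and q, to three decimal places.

i: (-9)·12 - (-4)·(-4) = -108 - 16 = -124
j: (-4)·14 - 4·12 = -56 - 48 = -104
k: 4·(-4) - (-9)·14 = -16 - (-126) = 110
p × q = (-124, -104, 110)
|p × q| = √((-124)² + (-104)² + 110²) = √38292 ≈ 195.6834

195.683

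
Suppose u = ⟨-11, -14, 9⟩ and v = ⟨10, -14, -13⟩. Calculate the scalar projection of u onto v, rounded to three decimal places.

u · v = (-11)·10 + (-14)·(-14) + 9·(-13) = -110 + 196 - 117 = -31
|v| = √(100 + 196 + 169) = √465 ≈ 21.5639
comp_v u = -31 / √465 ≈ -1.438

-1.438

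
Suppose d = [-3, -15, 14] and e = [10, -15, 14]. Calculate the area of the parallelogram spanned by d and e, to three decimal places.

i: (-15)·14 - 14·(-15) = -210 - (-210) = 0
j: 14·10 - (-3)·14 = 140 - (-42) = 182
k: (-3)·(-15) - (-15)·10 = 45 - (-150) = 195
d × e = (0, 182, 195)
|d × e| = √(0² + 182² + 195²) = √71149 ≈ 266.7377

266.738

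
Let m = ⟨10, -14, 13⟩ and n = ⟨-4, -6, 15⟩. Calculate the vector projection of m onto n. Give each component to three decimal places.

m · n = 10·(-4) + (-14)·(-6) + 13·15 = -40 + 84 + 195 = 239
|n|² = 16 + 36 + 225 = 277
proj_n m = (239/277) · (-4, -6, 15) ≈ (-3.451, -5.177, 12.942)

(-3.451, -5.177, 12.942)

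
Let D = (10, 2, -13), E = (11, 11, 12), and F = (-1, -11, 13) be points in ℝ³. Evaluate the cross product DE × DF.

DE = (1, 9, 25)
DF = (-11, -13, 26)
i: 9·26 - 25·(-13) = 234 - (-325) = 559
j: 25·(-11) - 1·26 = -275 - 26 = -301
k: 1·(-13) - 9·(-11) = -13 - (-99) = 86
DE × DF = (559, -301, 86)

(559, -301, 86)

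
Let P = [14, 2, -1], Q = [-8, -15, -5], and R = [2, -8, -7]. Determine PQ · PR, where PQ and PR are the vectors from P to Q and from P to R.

458

PQ = Q − P = (-22, -17, -4)
PR = R − P = (-12, -10, -6)
PQ · PR = (-22)·(-12) + (-17)·(-10) + (-4)·(-6) = 264 + 170 + 24 = 458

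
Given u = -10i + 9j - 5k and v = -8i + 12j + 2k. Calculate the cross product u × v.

(78, 60, -48)

i: 9·2 - (-5)·12 = 18 - (-60) = 78
j: (-5)·(-8) - (-10)·2 = 40 - (-20) = 60
k: (-10)·12 - 9·(-8) = -120 - (-72) = -48
u × v = (78, 60, -48)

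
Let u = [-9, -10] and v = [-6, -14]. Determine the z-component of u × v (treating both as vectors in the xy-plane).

(-9)·(-14) - (-10)·(-6) = 126 - 60 = 66

66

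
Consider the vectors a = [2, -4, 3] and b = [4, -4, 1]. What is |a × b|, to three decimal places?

15.100

i: (-4)·1 - 3·(-4) = -4 - (-12) = 8
j: 3·4 - 2·1 = 12 - 2 = 10
k: 2·(-4) - (-4)·4 = -8 - (-16) = 8
a × b = (8, 10, 8)
|a × b| = √(8² + 10² + 8²) = √228 ≈ 15.0997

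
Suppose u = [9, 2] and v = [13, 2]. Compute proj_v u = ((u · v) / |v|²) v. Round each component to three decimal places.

u · v = 9·13 + 2·2 = 117 + 4 = 121
|v|² = 169 + 4 = 173
proj_v u = (121/173) · (13, 2) ≈ (9.092, 1.399)

(9.092, 1.399)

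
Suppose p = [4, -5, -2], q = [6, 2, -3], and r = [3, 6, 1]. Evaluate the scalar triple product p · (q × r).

q × r:
i: 2·1 - (-3)·6 = 2 - (-18) = 20
j: (-3)·3 - 6·1 = -9 - 6 = -15
k: 6·6 - 2·3 = 36 - 6 = 30
q × r = (20, -15, 30)
p · (q × r) = 4·20 + (-5)·(-15) + (-2)·30 = 80 + 75 - 60 = 95

95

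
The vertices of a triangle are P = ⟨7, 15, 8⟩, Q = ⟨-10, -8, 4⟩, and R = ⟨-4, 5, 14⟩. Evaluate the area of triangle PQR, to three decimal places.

122.361

PQ = (-17, -23, -4),  PR = (-11, -10, 6)
i: (-23)·6 - (-4)·(-10) = -138 - 40 = -178
j: (-4)·(-11) - (-17)·6 = 44 - (-102) = 146
k: (-17)·(-10) - (-23)·(-11) = 170 - 253 = -83
PQ × PR = (-178, 146, -83)
|PQ × PR| = √59889 ≈ 244.7223
area = ½ · 244.7223 ≈ 122.361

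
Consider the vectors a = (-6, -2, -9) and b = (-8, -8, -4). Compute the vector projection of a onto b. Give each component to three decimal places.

(-5.556, -5.556, -2.778)

a · b = (-6)·(-8) + (-2)·(-8) + (-9)·(-4) = 48 + 16 + 36 = 100
|b|² = 64 + 64 + 16 = 144
proj_b a = (100/144) · (-8, -8, -4) ≈ (-5.556, -5.556, -2.778)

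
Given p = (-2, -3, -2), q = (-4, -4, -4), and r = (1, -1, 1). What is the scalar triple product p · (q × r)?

0

q × r:
i: (-4)·1 - (-4)·(-1) = -4 - 4 = -8
j: (-4)·1 - (-4)·1 = -4 - (-4) = 0
k: (-4)·(-1) - (-4)·1 = 4 - (-4) = 8
q × r = (-8, 0, 8)
p · (q × r) = (-2)·(-8) + (-3)·0 + (-2)·8 = 16 + 0 - 16 = 0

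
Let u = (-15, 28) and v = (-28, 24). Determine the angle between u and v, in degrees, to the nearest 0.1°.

u · v = (-15)·(-28) + 28·24 = 420 + 672 = 1092
|u|² = 225 + 784 = 1009,  |u| = √1009 ≈ 31.764760
|v|² = 784 + 576 = 1360,  |v| = √1360 ≈ 36.878178
cos θ = 1092 / (31.764760 · 36.878178) ≈ 0.93220
θ = arccos(0.93220) ≈ 21.2°

21.2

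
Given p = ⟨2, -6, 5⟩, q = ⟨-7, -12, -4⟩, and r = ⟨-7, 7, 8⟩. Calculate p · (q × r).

-1305

q × r:
i: (-12)·8 - (-4)·7 = -96 - (-28) = -68
j: (-4)·(-7) - (-7)·8 = 28 - (-56) = 84
k: (-7)·7 - (-12)·(-7) = -49 - 84 = -133
q × r = (-68, 84, -133)
p · (q × r) = 2·(-68) + (-6)·84 + 5·(-133) = -136 - 504 - 665 = -1305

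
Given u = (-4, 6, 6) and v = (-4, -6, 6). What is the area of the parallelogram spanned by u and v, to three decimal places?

86.533

i: 6·6 - 6·(-6) = 36 - (-36) = 72
j: 6·(-4) - (-4)·6 = -24 - (-24) = 0
k: (-4)·(-6) - 6·(-4) = 24 - (-24) = 48
u × v = (72, 0, 48)
|u × v| = √(72² + 0² + 48²) = √7488 ≈ 86.5332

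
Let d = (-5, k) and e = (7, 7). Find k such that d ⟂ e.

d · e = (-5)·7 + k·7 = -35 + 7k
Set equal to 0: 7k = 35, so k = 5.

5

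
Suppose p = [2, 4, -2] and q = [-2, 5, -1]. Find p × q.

i: 4·(-1) - (-2)·5 = -4 - (-10) = 6
j: (-2)·(-2) - 2·(-1) = 4 - (-2) = 6
k: 2·5 - 4·(-2) = 10 - (-8) = 18
p × q = (6, 6, 18)

(6, 6, 18)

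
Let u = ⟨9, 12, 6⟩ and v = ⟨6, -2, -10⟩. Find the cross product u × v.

i: 12·(-10) - 6·(-2) = -120 - (-12) = -108
j: 6·6 - 9·(-10) = 36 - (-90) = 126
k: 9·(-2) - 12·6 = -18 - 72 = -90
u × v = (-108, 126, -90)

(-108, 126, -90)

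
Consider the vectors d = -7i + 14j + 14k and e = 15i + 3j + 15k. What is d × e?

(168, 315, -231)

i: 14·15 - 14·3 = 210 - 42 = 168
j: 14·15 - (-7)·15 = 210 - (-105) = 315
k: (-7)·3 - 14·15 = -21 - 210 = -231
d × e = (168, 315, -231)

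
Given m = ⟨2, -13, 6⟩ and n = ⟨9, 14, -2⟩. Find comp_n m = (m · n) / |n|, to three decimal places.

m · n = 2·9 + (-13)·14 + 6·(-2) = 18 - 182 - 12 = -176
|n| = √(81 + 196 + 4) = √281 ≈ 16.7631
comp_n m = -176 / √281 ≈ -10.499

-10.499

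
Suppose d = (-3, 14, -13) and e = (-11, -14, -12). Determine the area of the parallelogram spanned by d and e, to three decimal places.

415.169

i: 14·(-12) - (-13)·(-14) = -168 - 182 = -350
j: (-13)·(-11) - (-3)·(-12) = 143 - 36 = 107
k: (-3)·(-14) - 14·(-11) = 42 - (-154) = 196
d × e = (-350, 107, 196)
|d × e| = √((-350)² + 107² + 196²) = √172365 ≈ 415.1686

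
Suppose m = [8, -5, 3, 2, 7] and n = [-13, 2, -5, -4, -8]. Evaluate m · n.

-193

m · n = 8·(-13) + (-5)·2 + 3·(-5) + 2·(-4) + 7·(-8) = -104 - 10 - 15 - 8 - 56 = -193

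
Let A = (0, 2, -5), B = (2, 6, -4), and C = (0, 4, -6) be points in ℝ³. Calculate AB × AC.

(-6, 2, 4)

AB = (2, 4, 1)
AC = (0, 2, -1)
i: 4·(-1) - 1·2 = -4 - 2 = -6
j: 1·0 - 2·(-1) = 0 - (-2) = 2
k: 2·2 - 4·0 = 4 - 0 = 4
AB × AC = (-6, 2, 4)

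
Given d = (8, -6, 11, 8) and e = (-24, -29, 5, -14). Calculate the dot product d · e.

d · e = 8·(-24) + (-6)·(-29) + 11·5 + 8·(-14) = -192 + 174 + 55 - 112 = -75

-75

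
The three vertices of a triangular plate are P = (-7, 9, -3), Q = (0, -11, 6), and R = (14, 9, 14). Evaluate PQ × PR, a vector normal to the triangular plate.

(-340, 70, 420)

PQ = (7, -20, 9)
PR = (21, 0, 17)
i: (-20)·17 - 9·0 = -340 - 0 = -340
j: 9·21 - 7·17 = 189 - 119 = 70
k: 7·0 - (-20)·21 = 0 - (-420) = 420
PQ × PR = (-340, 70, 420)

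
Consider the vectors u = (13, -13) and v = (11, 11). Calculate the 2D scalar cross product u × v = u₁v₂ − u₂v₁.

13·11 - (-13)·11 = 143 - (-143) = 286

286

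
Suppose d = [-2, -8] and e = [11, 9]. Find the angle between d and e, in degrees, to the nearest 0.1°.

143.3

d · e = (-2)·11 + (-8)·9 = -22 - 72 = -94
|d|² = 4 + 64 = 68,  |d| = √68 ≈ 8.246211
|e|² = 121 + 81 = 202,  |e| = √202 ≈ 14.212670
cos θ = -94 / (8.246211 · 14.212670) ≈ -0.80204
θ = arccos(-0.80204) ≈ 143.3°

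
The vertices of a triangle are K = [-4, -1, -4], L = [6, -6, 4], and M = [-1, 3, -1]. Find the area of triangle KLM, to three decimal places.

KL = (10, -5, 8),  KM = (3, 4, 3)
i: (-5)·3 - 8·4 = -15 - 32 = -47
j: 8·3 - 10·3 = 24 - 30 = -6
k: 10·4 - (-5)·3 = 40 - (-15) = 55
KL × KM = (-47, -6, 55)
|KL × KM| = √5270 ≈ 72.5948
area = ½ · 72.5948 ≈ 36.297

36.297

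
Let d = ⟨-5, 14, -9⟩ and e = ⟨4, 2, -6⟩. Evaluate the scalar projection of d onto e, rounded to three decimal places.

d · e = (-5)·4 + 14·2 + (-9)·(-6) = -20 + 28 + 54 = 62
|e| = √(16 + 4 + 36) = √56 ≈ 7.4833
comp_e d = 62 / √56 ≈ 8.285

8.285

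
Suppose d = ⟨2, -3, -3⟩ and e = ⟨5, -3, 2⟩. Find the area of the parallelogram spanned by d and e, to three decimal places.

25.826

i: (-3)·2 - (-3)·(-3) = -6 - 9 = -15
j: (-3)·5 - 2·2 = -15 - 4 = -19
k: 2·(-3) - (-3)·5 = -6 - (-15) = 9
d × e = (-15, -19, 9)
|d × e| = √((-15)² + (-19)² + 9²) = √667 ≈ 25.8263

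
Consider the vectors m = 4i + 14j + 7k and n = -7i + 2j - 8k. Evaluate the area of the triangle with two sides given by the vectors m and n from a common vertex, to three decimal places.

82.766

i: 14·(-8) - 7·2 = -112 - 14 = -126
j: 7·(-7) - 4·(-8) = -49 - (-32) = -17
k: 4·2 - 14·(-7) = 8 - (-98) = 106
m × n = (-126, -17, 106)
|m × n| = √((-126)² + (-17)² + 106²) = √27401 ≈ 165.5325
area = ½ · 165.5325 ≈ 82.766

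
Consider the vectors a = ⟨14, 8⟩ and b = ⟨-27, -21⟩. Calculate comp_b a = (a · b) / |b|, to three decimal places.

a · b = 14·(-27) + 8·(-21) = -378 - 168 = -546
|b| = √(729 + 441) = √1170 ≈ 34.2053
comp_b a = -546 / √1170 ≈ -15.962

-15.962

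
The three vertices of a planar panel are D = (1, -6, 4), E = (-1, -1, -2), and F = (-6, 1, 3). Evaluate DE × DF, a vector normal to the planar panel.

(37, 40, 21)

DE = (-2, 5, -6)
DF = (-7, 7, -1)
i: 5·(-1) - (-6)·7 = -5 - (-42) = 37
j: (-6)·(-7) - (-2)·(-1) = 42 - 2 = 40
k: (-2)·7 - 5·(-7) = -14 - (-35) = 21
DE × DF = (37, 40, 21)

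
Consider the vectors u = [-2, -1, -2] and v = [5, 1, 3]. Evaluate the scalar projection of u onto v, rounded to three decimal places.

u · v = (-2)·5 + (-1)·1 + (-2)·3 = -10 - 1 - 6 = -17
|v| = √(25 + 1 + 9) = √35 ≈ 5.9161
comp_v u = -17 / √35 ≈ -2.874

-2.874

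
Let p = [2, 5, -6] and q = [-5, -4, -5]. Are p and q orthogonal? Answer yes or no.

yes

p · q = 2·(-5) + 5·(-4) + (-6)·(-5) = -10 - 20 + 30 = 0
Zero, so the vectors are orthogonal.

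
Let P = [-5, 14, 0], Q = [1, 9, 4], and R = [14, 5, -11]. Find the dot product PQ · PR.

PQ = Q − P = (6, -5, 4)
PR = R − P = (19, -9, -11)
PQ · PR = 6·19 + (-5)·(-9) + 4·(-11) = 114 + 45 - 44 = 115

115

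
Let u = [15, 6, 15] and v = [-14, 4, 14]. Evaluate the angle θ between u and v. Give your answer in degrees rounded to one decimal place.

86.9

u · v = 15·(-14) + 6·4 + 15·14 = -210 + 24 + 210 = 24
|u|² = 225 + 36 + 225 = 486,  |u| = √486 ≈ 22.045408
|v|² = 196 + 16 + 196 = 408,  |v| = √408 ≈ 20.199010
cos θ = 24 / (22.045408 · 20.199010) ≈ 0.05390
θ = arccos(0.05390) ≈ 86.9°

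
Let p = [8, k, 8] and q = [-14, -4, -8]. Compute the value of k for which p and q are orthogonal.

p · q = 8·(-14) + k·(-4) + 8·(-8) = -176 - 4k
Set equal to 0: -4k = 176, so k = -44.

-44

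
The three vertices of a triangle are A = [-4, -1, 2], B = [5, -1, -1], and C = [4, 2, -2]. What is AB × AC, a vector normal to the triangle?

AB = (9, 0, -3)
AC = (8, 3, -4)
i: 0·(-4) - (-3)·3 = 0 - (-9) = 9
j: (-3)·8 - 9·(-4) = -24 - (-36) = 12
k: 9·3 - 0·8 = 27 - 0 = 27
AB × AC = (9, 12, 27)

(9, 12, 27)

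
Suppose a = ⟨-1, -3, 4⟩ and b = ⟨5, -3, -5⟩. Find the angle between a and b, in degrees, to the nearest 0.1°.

114.1

a · b = (-1)·5 + (-3)·(-3) + 4·(-5) = -5 + 9 - 20 = -16
|a|² = 1 + 9 + 16 = 26,  |a| = √26 ≈ 5.099020
|b|² = 25 + 9 + 25 = 59,  |b| = √59 ≈ 7.681146
cos θ = -16 / (5.099020 · 7.681146) ≈ -0.40851
θ = arccos(-0.40851) ≈ 114.1°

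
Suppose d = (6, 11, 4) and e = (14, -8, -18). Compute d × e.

i: 11·(-18) - 4·(-8) = -198 - (-32) = -166
j: 4·14 - 6·(-18) = 56 - (-108) = 164
k: 6·(-8) - 11·14 = -48 - 154 = -202
d × e = (-166, 164, -202)

(-166, 164, -202)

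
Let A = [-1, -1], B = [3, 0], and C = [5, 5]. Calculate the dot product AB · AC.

AB = B − A = (4, 1)
AC = C − A = (6, 6)
AB · AC = 4·6 + 1·6 = 24 + 6 = 30

30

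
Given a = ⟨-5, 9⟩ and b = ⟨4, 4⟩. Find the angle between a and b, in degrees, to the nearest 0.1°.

74.1

a · b = (-5)·4 + 9·4 = -20 + 36 = 16
|a|² = 25 + 81 = 106,  |a| = √106 ≈ 10.295630
|b|² = 16 + 16 = 32,  |b| = √32 ≈ 5.656854
cos θ = 16 / (10.295630 · 5.656854) ≈ 0.27472
θ = arccos(0.27472) ≈ 74.1°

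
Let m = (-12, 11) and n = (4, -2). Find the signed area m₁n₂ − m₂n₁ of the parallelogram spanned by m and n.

-20

(-12)·(-2) - 11·4 = 24 - 44 = -20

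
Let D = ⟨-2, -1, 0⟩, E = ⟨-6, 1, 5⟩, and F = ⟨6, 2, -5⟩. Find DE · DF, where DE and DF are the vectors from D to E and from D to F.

DE = E − D = (-4, 2, 5)
DF = F − D = (8, 3, -5)
DE · DF = (-4)·8 + 2·3 + 5·(-5) = -32 + 6 - 25 = -51

-51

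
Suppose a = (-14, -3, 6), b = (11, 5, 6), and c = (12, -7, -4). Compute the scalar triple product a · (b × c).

-1478

b × c:
i: 5·(-4) - 6·(-7) = -20 - (-42) = 22
j: 6·12 - 11·(-4) = 72 - (-44) = 116
k: 11·(-7) - 5·12 = -77 - 60 = -137
b × c = (22, 116, -137)
a · (b × c) = (-14)·22 + (-3)·116 + 6·(-137) = -308 - 348 - 822 = -1478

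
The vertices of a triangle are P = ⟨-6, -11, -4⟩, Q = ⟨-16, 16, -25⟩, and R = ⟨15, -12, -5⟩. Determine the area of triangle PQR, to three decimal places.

359.150

PQ = (-10, 27, -21),  PR = (21, -1, -1)
i: 27·(-1) - (-21)·(-1) = -27 - 21 = -48
j: (-21)·21 - (-10)·(-1) = -441 - 10 = -451
k: (-10)·(-1) - 27·21 = 10 - 567 = -557
PQ × PR = (-48, -451, -557)
|PQ × PR| = √515954 ≈ 718.2994
area = ½ · 718.2994 ≈ 359.150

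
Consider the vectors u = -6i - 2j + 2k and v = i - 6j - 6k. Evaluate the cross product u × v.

(24, -34, 38)

i: (-2)·(-6) - 2·(-6) = 12 - (-12) = 24
j: 2·1 - (-6)·(-6) = 2 - 36 = -34
k: (-6)·(-6) - (-2)·1 = 36 - (-2) = 38
u × v = (24, -34, 38)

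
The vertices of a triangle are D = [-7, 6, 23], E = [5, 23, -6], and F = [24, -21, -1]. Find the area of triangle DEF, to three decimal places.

793.096

DE = (12, 17, -29),  DF = (31, -27, -24)
i: 17·(-24) - (-29)·(-27) = -408 - 783 = -1191
j: (-29)·31 - 12·(-24) = -899 - (-288) = -611
k: 12·(-27) - 17·31 = -324 - 527 = -851
DE × DF = (-1191, -611, -851)
|DE × DF| = √2516003 ≈ 1586.1914
area = ½ · 1586.1914 ≈ 793.096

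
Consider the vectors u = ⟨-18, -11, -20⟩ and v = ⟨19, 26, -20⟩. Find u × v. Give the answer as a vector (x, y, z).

i: (-11)·(-20) - (-20)·26 = 220 - (-520) = 740
j: (-20)·19 - (-18)·(-20) = -380 - 360 = -740
k: (-18)·26 - (-11)·19 = -468 - (-209) = -259
u × v = (740, -740, -259)

(740, -740, -259)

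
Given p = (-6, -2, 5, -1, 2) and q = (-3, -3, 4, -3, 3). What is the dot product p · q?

p · q = (-6)·(-3) + (-2)·(-3) + 5·4 + (-1)·(-3) + 2·3 = 18 + 6 + 20 + 3 + 6 = 53

53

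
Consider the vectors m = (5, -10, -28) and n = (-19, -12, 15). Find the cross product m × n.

(-486, 457, -250)

i: (-10)·15 - (-28)·(-12) = -150 - 336 = -486
j: (-28)·(-19) - 5·15 = 532 - 75 = 457
k: 5·(-12) - (-10)·(-19) = -60 - 190 = -250
m × n = (-486, 457, -250)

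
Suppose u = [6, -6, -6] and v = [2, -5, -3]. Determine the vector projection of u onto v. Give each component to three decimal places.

(3.158, -7.895, -4.737)

u · v = 6·2 + (-6)·(-5) + (-6)·(-3) = 12 + 30 + 18 = 60
|v|² = 4 + 25 + 9 = 38
proj_v u = (60/38) · (2, -5, -3) ≈ (3.158, -7.895, -4.737)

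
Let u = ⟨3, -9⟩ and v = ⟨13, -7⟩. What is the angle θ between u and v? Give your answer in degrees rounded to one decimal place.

u · v = 3·13 + (-9)·(-7) = 39 + 63 = 102
|u|² = 9 + 81 = 90,  |u| = √90 ≈ 9.486833
|v|² = 169 + 49 = 218,  |v| = √218 ≈ 14.764823
cos θ = 102 / (9.486833 · 14.764823) ≈ 0.72820
θ = arccos(0.72820) ≈ 43.3°

43.3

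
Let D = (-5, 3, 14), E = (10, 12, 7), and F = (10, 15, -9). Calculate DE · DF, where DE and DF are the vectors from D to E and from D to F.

DE = E − D = (15, 9, -7)
DF = F − D = (15, 12, -23)
DE · DF = 15·15 + 9·12 + (-7)·(-23) = 225 + 108 + 161 = 494

494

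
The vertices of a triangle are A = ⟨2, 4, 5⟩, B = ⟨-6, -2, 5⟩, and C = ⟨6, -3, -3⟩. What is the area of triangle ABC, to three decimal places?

AB = (-8, -6, 0),  AC = (4, -7, -8)
i: (-6)·(-8) - 0·(-7) = 48 - 0 = 48
j: 0·4 - (-8)·(-8) = 0 - 64 = -64
k: (-8)·(-7) - (-6)·4 = 56 - (-24) = 80
AB × AC = (48, -64, 80)
|AB × AC| = √12800 ≈ 113.1371
area = ½ · 113.1371 ≈ 56.569

56.569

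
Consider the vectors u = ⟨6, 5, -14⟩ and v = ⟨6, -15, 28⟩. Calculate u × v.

(-70, -252, -120)

i: 5·28 - (-14)·(-15) = 140 - 210 = -70
j: (-14)·6 - 6·28 = -84 - 168 = -252
k: 6·(-15) - 5·6 = -90 - 30 = -120
u × v = (-70, -252, -120)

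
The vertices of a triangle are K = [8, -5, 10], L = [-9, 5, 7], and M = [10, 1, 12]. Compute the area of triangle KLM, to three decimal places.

65.406

KL = (-17, 10, -3),  KM = (2, 6, 2)
i: 10·2 - (-3)·6 = 20 - (-18) = 38
j: (-3)·2 - (-17)·2 = -6 - (-34) = 28
k: (-17)·6 - 10·2 = -102 - 20 = -122
KL × KM = (38, 28, -122)
|KL × KM| = √17112 ≈ 130.8128
area = ½ · 130.8128 ≈ 65.406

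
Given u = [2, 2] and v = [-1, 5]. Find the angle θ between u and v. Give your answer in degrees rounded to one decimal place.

56.3

u · v = 2·(-1) + 2·5 = -2 + 10 = 8
|u|² = 4 + 4 = 8,  |u| = √8 ≈ 2.828427
|v|² = 1 + 25 = 26,  |v| = √26 ≈ 5.099020
cos θ = 8 / (2.828427 · 5.099020) ≈ 0.55470
θ = arccos(0.55470) ≈ 56.3°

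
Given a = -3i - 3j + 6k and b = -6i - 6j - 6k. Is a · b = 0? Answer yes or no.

a · b = (-3)·(-6) + (-3)·(-6) + 6·(-6) = 18 + 18 - 36 = 0
Zero, so the vectors are orthogonal.

yes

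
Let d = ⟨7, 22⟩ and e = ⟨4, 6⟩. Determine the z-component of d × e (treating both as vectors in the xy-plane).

7·6 - 22·4 = 42 - 88 = -46

-46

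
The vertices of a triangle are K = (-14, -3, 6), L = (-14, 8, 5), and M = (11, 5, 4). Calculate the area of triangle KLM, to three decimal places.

KL = (0, 11, -1),  KM = (25, 8, -2)
i: 11·(-2) - (-1)·8 = -22 - (-8) = -14
j: (-1)·25 - 0·(-2) = -25 - 0 = -25
k: 0·8 - 11·25 = 0 - 275 = -275
KL × KM = (-14, -25, -275)
|KL × KM| = √76446 ≈ 276.4887
area = ½ · 276.4887 ≈ 138.244

138.244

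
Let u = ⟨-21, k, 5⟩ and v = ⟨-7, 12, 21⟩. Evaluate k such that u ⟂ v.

u · v = (-21)·(-7) + k·12 + 5·21 = 252 + 12k
Set equal to 0: 12k = -252, so k = -21.

-21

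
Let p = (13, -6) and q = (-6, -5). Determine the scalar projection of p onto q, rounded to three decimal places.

p · q = 13·(-6) + (-6)·(-5) = -78 + 30 = -48
|q| = √(36 + 25) = √61 ≈ 7.8102
comp_q p = -48 / √61 ≈ -6.146

-6.146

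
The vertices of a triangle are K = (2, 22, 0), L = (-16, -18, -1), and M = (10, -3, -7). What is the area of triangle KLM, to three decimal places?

KL = (-18, -40, -1),  KM = (8, -25, -7)
i: (-40)·(-7) - (-1)·(-25) = 280 - 25 = 255
j: (-1)·8 - (-18)·(-7) = -8 - 126 = -134
k: (-18)·(-25) - (-40)·8 = 450 - (-320) = 770
KL × KM = (255, -134, 770)
|KL × KM| = √675881 ≈ 822.1198
area = ½ · 822.1198 ≈ 411.060

411.060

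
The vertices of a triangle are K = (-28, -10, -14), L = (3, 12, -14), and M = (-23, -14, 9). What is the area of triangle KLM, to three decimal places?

452.538

KL = (31, 22, 0),  KM = (5, -4, 23)
i: 22·23 - 0·(-4) = 506 - 0 = 506
j: 0·5 - 31·23 = 0 - 713 = -713
k: 31·(-4) - 22·5 = -124 - 110 = -234
KL × KM = (506, -713, -234)
|KL × KM| = √819161 ≈ 905.0751
area = ½ · 905.0751 ≈ 452.538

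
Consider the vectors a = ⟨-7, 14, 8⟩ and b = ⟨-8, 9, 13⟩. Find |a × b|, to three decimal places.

123.410

i: 14·13 - 8·9 = 182 - 72 = 110
j: 8·(-8) - (-7)·13 = -64 - (-91) = 27
k: (-7)·9 - 14·(-8) = -63 - (-112) = 49
a × b = (110, 27, 49)
|a × b| = √(110² + 27² + 49²) = √15230 ≈ 123.4099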